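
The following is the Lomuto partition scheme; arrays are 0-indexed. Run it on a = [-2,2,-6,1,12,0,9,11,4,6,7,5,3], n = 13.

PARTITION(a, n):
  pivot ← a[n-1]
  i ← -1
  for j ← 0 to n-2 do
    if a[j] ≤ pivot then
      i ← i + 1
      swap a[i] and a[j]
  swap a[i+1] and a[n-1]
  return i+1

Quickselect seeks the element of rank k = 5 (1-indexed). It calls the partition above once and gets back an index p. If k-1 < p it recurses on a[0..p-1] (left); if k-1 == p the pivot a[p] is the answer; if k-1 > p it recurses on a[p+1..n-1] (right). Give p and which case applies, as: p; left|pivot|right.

pivot = a[12] = 3; i = -1
j=0: a[0]=-2 ≤ 3 → i=0, swap a[0],a[0] (no change) → [-2,2,-6,1,12,0,9,11,4,6,7,5,3]
j=1: a[1]=2 ≤ 3 → i=1, swap a[1],a[1] (no change) → [-2,2,-6,1,12,0,9,11,4,6,7,5,3]
j=2: a[2]=-6 ≤ 3 → i=2, swap a[2],a[2] (no change) → [-2,2,-6,1,12,0,9,11,4,6,7,5,3]
j=3: a[3]=1 ≤ 3 → i=3, swap a[3],a[3] (no change) → [-2,2,-6,1,12,0,9,11,4,6,7,5,3]
j=4: a[4]=12 > 3 → no swap
j=5: a[5]=0 ≤ 3 → i=4, swap a[4],a[5] → [-2,2,-6,1,0,12,9,11,4,6,7,5,3]
j=6: a[6]=9 > 3 → no swap
j=7: a[7]=11 > 3 → no swap
j=8: a[8]=4 > 3 → no swap
j=9: a[9]=6 > 3 → no swap
j=10: a[10]=7 > 3 → no swap
j=11: a[11]=5 > 3 → no swap
final swap a[5],a[12] → [-2,2,-6,1,0,3,9,11,4,6,7,5,12]; return 5
p = 5; k-1 = 4 < 5 ⇒ left

5; left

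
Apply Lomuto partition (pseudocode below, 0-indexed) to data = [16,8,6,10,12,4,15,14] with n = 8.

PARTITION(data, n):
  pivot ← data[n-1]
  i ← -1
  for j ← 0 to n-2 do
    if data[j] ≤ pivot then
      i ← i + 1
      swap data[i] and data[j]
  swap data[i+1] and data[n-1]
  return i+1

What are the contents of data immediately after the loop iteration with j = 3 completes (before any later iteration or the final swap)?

[8,6,10,16,12,4,15,14]

pivot = data[7] = 14; i = -1
j=0: data[0]=16 > 14 → no swap
j=1: data[1]=8 ≤ 14 → i=0, swap data[0],data[1] → [8,16,6,10,12,4,15,14]
j=2: data[2]=6 ≤ 14 → i=1, swap data[1],data[2] → [8,6,16,10,12,4,15,14]
j=3: data[3]=10 ≤ 14 → i=2, swap data[2],data[3] → [8,6,10,16,12,4,15,14]
(after j=3) data = [8,6,10,16,12,4,15,14]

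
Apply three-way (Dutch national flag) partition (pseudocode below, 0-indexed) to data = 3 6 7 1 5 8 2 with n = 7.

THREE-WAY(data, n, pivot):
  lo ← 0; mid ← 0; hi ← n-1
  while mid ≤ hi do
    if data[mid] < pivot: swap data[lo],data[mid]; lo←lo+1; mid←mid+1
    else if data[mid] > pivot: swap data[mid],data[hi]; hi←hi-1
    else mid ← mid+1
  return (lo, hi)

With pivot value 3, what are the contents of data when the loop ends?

2 1 3 5 8 7 6

lo=0 mid=0 hi=6
3=3: mid=1
6>3: swap(1,6), hi=5 ⇒ 3 2 7 1 5 8 6
2<3: swap(0,1), lo=1 mid=2 ⇒ 2 3 7 1 5 8 6
7>3: swap(2,5), hi=4 ⇒ 2 3 8 1 5 7 6
8>3: swap(2,4), hi=3 ⇒ 2 3 5 1 8 7 6
5>3: swap(2,3), hi=2 ⇒ 2 3 1 5 8 7 6
1<3: swap(1,2), lo=2 mid=3 ⇒ 2 1 3 5 8 7 6
done. lo=2 hi=2; data=2 1 3 5 8 7 6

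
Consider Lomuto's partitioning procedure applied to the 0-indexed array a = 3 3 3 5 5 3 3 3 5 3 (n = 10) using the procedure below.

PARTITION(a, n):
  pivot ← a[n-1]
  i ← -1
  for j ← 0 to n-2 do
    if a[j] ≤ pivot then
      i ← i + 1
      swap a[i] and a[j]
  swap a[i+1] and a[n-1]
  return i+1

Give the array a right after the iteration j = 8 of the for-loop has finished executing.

3 3 3 3 3 3 5 5 5 3

pivot=3, i=-1
j=0: 3≤3, i=0, swap(0,0) ⇒ 3 3 3 5 5 3 3 3 5 3
j=1: 3≤3, i=1, swap(1,1) ⇒ 3 3 3 5 5 3 3 3 5 3
j=2: 3≤3, i=2, swap(2,2) ⇒ 3 3 3 5 5 3 3 3 5 3
j=3: 5>3, skip
j=4: 5>3, skip
j=5: 3≤3, i=3, swap(3,5) ⇒ 3 3 3 3 5 5 3 3 5 3
j=6: 3≤3, i=4, swap(4,6) ⇒ 3 3 3 3 3 5 5 3 5 3
j=7: 3≤3, i=5, swap(5,7) ⇒ 3 3 3 3 3 3 5 5 5 3
j=8: 5>3, skip
(after j=8) a = 3 3 3 3 3 3 5 5 5 3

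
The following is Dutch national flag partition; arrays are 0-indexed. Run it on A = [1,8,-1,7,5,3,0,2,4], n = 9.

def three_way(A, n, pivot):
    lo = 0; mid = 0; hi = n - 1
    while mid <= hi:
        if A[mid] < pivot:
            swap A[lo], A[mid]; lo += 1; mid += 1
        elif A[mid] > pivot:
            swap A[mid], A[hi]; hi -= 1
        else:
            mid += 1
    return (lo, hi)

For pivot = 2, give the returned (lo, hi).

(3, 3)

pivot = 2; lo=0, mid=0, hi=8
A[mid]=1<2: swap A[0],A[0]; lo=1,mid=1 → [1,8,-1,7,5,3,0,2,4]
A[mid]=8>2: swap A[1],A[8]; hi=7 → [1,4,-1,7,5,3,0,2,8]
A[mid]=4>2: swap A[1],A[7]; hi=6 → [1,2,-1,7,5,3,0,4,8]
A[mid]=2=2: mid=2
A[mid]=-1<2: swap A[1],A[2]; lo=2,mid=3 → [1,-1,2,7,5,3,0,4,8]
A[mid]=7>2: swap A[3],A[6]; hi=5 → [1,-1,2,0,5,3,7,4,8]
A[mid]=0<2: swap A[2],A[3]; lo=3,mid=4 → [1,-1,0,2,5,3,7,4,8]
A[mid]=5>2: swap A[4],A[5]; hi=4 → [1,-1,0,2,3,5,7,4,8]
A[mid]=3>2: swap A[4],A[4]; hi=3 → [1,-1,0,2,3,5,7,4,8]
end: lo=3, hi=3; A = [1,-1,0,2,3,5,7,4,8]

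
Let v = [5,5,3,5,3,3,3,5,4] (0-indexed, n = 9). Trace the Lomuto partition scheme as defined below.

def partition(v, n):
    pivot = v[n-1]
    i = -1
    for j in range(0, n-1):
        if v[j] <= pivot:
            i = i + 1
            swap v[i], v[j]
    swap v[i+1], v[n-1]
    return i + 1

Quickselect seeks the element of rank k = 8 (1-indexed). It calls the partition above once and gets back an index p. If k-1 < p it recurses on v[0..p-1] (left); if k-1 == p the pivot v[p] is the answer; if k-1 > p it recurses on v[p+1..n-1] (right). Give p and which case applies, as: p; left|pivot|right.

4; right

pivot = v[8] = 4; i = -1
j=0: v[0]=5 > 4 → no swap
j=1: v[1]=5 > 4 → no swap
j=2: v[2]=3 ≤ 4 → i=0, swap v[0],v[2] → [3,5,5,5,3,3,3,5,4]
j=3: v[3]=5 > 4 → no swap
j=4: v[4]=3 ≤ 4 → i=1, swap v[1],v[4] → [3,3,5,5,5,3,3,5,4]
j=5: v[5]=3 ≤ 4 → i=2, swap v[2],v[5] → [3,3,3,5,5,5,3,5,4]
j=6: v[6]=3 ≤ 4 → i=3, swap v[3],v[6] → [3,3,3,3,5,5,5,5,4]
j=7: v[7]=5 > 4 → no swap
final swap v[4],v[8] → [3,3,3,3,4,5,5,5,5]; return 4
p = 4; k-1 = 7 > 4 ⇒ right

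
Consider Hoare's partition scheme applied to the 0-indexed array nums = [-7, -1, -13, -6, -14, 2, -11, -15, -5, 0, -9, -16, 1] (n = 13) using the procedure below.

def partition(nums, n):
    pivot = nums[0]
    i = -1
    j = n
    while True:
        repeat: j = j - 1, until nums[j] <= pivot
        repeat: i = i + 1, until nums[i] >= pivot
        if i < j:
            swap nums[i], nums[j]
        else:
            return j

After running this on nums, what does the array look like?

pivot = nums[0] = -7; i = -1, j = 13
j→11 (nums[11]=-16≤-7), i→0 (nums[0]=-7≥-7); i<j, swap → [-16, -1, -13, -6, -14, 2, -11, -15, -5, 0, -9, -7, 1]
j→10 (nums[10]=-9≤-7), i→1 (nums[1]=-1≥-7); i<j, swap → [-16, -9, -13, -6, -14, 2, -11, -15, -5, 0, -1, -7, 1]
j→7 (nums[7]=-15≤-7), i→3 (nums[3]=-6≥-7); i<j, swap → [-16, -9, -13, -15, -14, 2, -11, -6, -5, 0, -1, -7, 1]
j→6 (nums[6]=-11≤-7), i→5 (nums[5]=2≥-7); i<j, swap → [-16, -9, -13, -15, -14, -11, 2, -6, -5, 0, -1, -7, 1]
j→5, i→6; i≥j, return j=5. nums = [-16, -9, -13, -15, -14, -11, 2, -6, -5, 0, -1, -7, 1]

[-16, -9, -13, -15, -14, -11, 2, -6, -5, 0, -1, -7, 1]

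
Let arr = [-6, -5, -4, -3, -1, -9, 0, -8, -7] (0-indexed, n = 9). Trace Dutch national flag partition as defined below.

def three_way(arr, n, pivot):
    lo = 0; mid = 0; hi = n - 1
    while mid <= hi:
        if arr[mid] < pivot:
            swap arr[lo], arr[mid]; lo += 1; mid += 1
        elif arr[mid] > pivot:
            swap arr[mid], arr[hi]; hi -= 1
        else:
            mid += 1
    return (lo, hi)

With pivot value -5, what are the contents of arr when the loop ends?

lo=0 mid=0 hi=8
-6<-5: swap(0,0), lo=1 mid=1 ⇒ [-6, -5, -4, -3, -1, -9, 0, -8, -7]
-5=-5: mid=2
-4>-5: swap(2,8), hi=7 ⇒ [-6, -5, -7, -3, -1, -9, 0, -8, -4]
-7<-5: swap(1,2), lo=2 mid=3 ⇒ [-6, -7, -5, -3, -1, -9, 0, -8, -4]
-3>-5: swap(3,7), hi=6 ⇒ [-6, -7, -5, -8, -1, -9, 0, -3, -4]
-8<-5: swap(2,3), lo=3 mid=4 ⇒ [-6, -7, -8, -5, -1, -9, 0, -3, -4]
-1>-5: swap(4,6), hi=5 ⇒ [-6, -7, -8, -5, 0, -9, -1, -3, -4]
0>-5: swap(4,5), hi=4 ⇒ [-6, -7, -8, -5, -9, 0, -1, -3, -4]
-9<-5: swap(3,4), lo=4 mid=5 ⇒ [-6, -7, -8, -9, -5, 0, -1, -3, -4]
done. lo=4 hi=4; arr=[-6, -7, -8, -9, -5, 0, -1, -3, -4]

[-6, -7, -8, -9, -5, 0, -1, -3, -4]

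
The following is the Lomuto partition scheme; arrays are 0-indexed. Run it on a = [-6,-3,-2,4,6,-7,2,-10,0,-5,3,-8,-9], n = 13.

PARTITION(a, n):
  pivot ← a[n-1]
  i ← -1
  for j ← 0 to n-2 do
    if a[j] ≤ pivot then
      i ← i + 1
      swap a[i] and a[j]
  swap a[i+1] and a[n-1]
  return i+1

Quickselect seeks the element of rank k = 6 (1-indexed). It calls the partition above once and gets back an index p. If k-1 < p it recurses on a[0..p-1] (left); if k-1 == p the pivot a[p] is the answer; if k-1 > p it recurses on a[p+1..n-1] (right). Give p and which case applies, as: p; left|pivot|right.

1; right

pivot = a[12] = -9; i = -1
j=0: a[0]=-6 > -9 → no swap
j=1: a[1]=-3 > -9 → no swap
j=2: a[2]=-2 > -9 → no swap
j=3: a[3]=4 > -9 → no swap
j=4: a[4]=6 > -9 → no swap
j=5: a[5]=-7 > -9 → no swap
j=6: a[6]=2 > -9 → no swap
j=7: a[7]=-10 ≤ -9 → i=0, swap a[0],a[7] → [-10,-3,-2,4,6,-7,2,-6,0,-5,3,-8,-9]
j=8: a[8]=0 > -9 → no swap
j=9: a[9]=-5 > -9 → no swap
j=10: a[10]=3 > -9 → no swap
j=11: a[11]=-8 > -9 → no swap
final swap a[1],a[12] → [-10,-9,-2,4,6,-7,2,-6,0,-5,3,-8,-3]; return 1
p = 1; k-1 = 5 > 1 ⇒ right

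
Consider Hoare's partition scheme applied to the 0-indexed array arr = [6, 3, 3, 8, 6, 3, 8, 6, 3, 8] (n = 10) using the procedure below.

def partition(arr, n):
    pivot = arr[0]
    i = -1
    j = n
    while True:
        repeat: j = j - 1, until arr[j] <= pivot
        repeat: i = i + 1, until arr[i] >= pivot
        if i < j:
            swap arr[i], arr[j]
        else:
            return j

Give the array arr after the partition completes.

[3, 3, 3, 6, 3, 6, 8, 8, 6, 8]

pivot=6
j stops at 8 (3), i stops at 0 (6); swap ⇒ [3, 3, 3, 8, 6, 3, 8, 6, 6, 8]
j stops at 7 (6), i stops at 3 (8); swap ⇒ [3, 3, 3, 6, 6, 3, 8, 8, 6, 8]
j stops at 5 (3), i stops at 4 (6); swap ⇒ [3, 3, 3, 6, 3, 6, 8, 8, 6, 8]
j stops at 4, i stops at 5; i≥j ⇒ return 4. arr=[3, 3, 3, 6, 3, 6, 8, 8, 6, 8]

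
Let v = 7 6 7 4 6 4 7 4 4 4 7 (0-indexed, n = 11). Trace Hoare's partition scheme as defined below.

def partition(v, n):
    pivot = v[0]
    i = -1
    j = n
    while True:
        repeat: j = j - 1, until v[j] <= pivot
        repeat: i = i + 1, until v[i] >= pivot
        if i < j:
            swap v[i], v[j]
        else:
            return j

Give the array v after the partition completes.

7 6 4 4 6 4 4 4 7 7 7

pivot = v[0] = 7; i = -1, j = 11
j→10 (v[10]=7≤7), i→0 (v[0]=7≥7); i<j, swap → 7 6 7 4 6 4 7 4 4 4 7
j→9 (v[9]=4≤7), i→2 (v[2]=7≥7); i<j, swap → 7 6 4 4 6 4 7 4 4 7 7
j→8 (v[8]=4≤7), i→6 (v[6]=7≥7); i<j, swap → 7 6 4 4 6 4 4 4 7 7 7
j→7, i→8; i≥j, return j=7. v = 7 6 4 4 6 4 4 4 7 7 7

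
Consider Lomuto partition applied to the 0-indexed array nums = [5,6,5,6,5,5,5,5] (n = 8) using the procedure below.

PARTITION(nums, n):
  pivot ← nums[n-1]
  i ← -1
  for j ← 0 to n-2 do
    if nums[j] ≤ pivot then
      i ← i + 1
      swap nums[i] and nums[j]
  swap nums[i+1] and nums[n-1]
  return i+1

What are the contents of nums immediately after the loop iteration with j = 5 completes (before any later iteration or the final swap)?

[5,5,5,5,6,6,5,5]

pivot = nums[7] = 5; i = -1
j=0: nums[0]=5 ≤ 5 → i=0, swap nums[0],nums[0] (no change) → [5,6,5,6,5,5,5,5]
j=1: nums[1]=6 > 5 → no swap
j=2: nums[2]=5 ≤ 5 → i=1, swap nums[1],nums[2] → [5,5,6,6,5,5,5,5]
j=3: nums[3]=6 > 5 → no swap
j=4: nums[4]=5 ≤ 5 → i=2, swap nums[2],nums[4] → [5,5,5,6,6,5,5,5]
j=5: nums[5]=5 ≤ 5 → i=3, swap nums[3],nums[5] → [5,5,5,5,6,6,5,5]
(after j=5) nums = [5,5,5,5,6,6,5,5]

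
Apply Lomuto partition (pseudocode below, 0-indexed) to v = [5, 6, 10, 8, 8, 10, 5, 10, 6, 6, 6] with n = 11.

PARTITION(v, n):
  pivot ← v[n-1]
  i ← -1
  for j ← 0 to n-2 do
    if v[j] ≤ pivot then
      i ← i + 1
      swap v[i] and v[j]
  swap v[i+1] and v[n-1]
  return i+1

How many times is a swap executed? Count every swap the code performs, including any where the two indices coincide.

pivot = v[10] = 6; i = -1
j=0: v[0]=5 ≤ 6 → i=0, swap v[0],v[0] (no change) → [5, 6, 10, 8, 8, 10, 5, 10, 6, 6, 6]
j=1: v[1]=6 ≤ 6 → i=1, swap v[1],v[1] (no change) → [5, 6, 10, 8, 8, 10, 5, 10, 6, 6, 6]
j=2: v[2]=10 > 6 → no swap
j=3: v[3]=8 > 6 → no swap
j=4: v[4]=8 > 6 → no swap
j=5: v[5]=10 > 6 → no swap
j=6: v[6]=5 ≤ 6 → i=2, swap v[2],v[6] → [5, 6, 5, 8, 8, 10, 10, 10, 6, 6, 6]
j=7: v[7]=10 > 6 → no swap
j=8: v[8]=6 ≤ 6 → i=3, swap v[3],v[8] → [5, 6, 5, 6, 8, 10, 10, 10, 8, 6, 6]
j=9: v[9]=6 ≤ 6 → i=4, swap v[4],v[9] → [5, 6, 5, 6, 6, 10, 10, 10, 8, 8, 6]
final swap v[5],v[10] → [5, 6, 5, 6, 6, 6, 10, 10, 8, 8, 10]; return 5

6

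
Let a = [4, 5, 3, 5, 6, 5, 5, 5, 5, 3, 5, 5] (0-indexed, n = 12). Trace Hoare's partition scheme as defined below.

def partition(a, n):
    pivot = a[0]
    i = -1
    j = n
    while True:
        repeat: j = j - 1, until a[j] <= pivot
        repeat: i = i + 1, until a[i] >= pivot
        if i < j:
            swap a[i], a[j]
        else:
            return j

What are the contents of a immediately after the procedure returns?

[3, 3, 5, 5, 6, 5, 5, 5, 5, 4, 5, 5]

pivot = a[0] = 4; i = -1, j = 12
j→9 (a[9]=3≤4), i→0 (a[0]=4≥4); i<j, swap → [3, 5, 3, 5, 6, 5, 5, 5, 5, 4, 5, 5]
j→2 (a[2]=3≤4), i→1 (a[1]=5≥4); i<j, swap → [3, 3, 5, 5, 6, 5, 5, 5, 5, 4, 5, 5]
j→1, i→2; i≥j, return j=1. a = [3, 3, 5, 5, 6, 5, 5, 5, 5, 4, 5, 5]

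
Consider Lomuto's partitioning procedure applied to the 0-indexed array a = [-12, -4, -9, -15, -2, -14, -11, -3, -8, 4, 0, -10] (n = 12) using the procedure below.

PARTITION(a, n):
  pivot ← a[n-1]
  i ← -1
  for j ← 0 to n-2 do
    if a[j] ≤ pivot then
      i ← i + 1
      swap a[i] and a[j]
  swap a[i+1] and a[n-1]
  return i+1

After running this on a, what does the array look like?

[-12, -15, -14, -11, -10, -9, -4, -3, -8, 4, 0, -2]

pivot = a[11] = -10; i = -1
j=0: a[0]=-12 ≤ -10 → i=0, swap a[0],a[0] (no change) → [-12, -4, -9, -15, -2, -14, -11, -3, -8, 4, 0, -10]
j=1: a[1]=-4 > -10 → no swap
j=2: a[2]=-9 > -10 → no swap
j=3: a[3]=-15 ≤ -10 → i=1, swap a[1],a[3] → [-12, -15, -9, -4, -2, -14, -11, -3, -8, 4, 0, -10]
j=4: a[4]=-2 > -10 → no swap
j=5: a[5]=-14 ≤ -10 → i=2, swap a[2],a[5] → [-12, -15, -14, -4, -2, -9, -11, -3, -8, 4, 0, -10]
j=6: a[6]=-11 ≤ -10 → i=3, swap a[3],a[6] → [-12, -15, -14, -11, -2, -9, -4, -3, -8, 4, 0, -10]
j=7: a[7]=-3 > -10 → no swap
j=8: a[8]=-8 > -10 → no swap
j=9: a[9]=4 > -10 → no swap
j=10: a[10]=0 > -10 → no swap
final swap a[4],a[11] → [-12, -15, -14, -11, -10, -9, -4, -3, -8, 4, 0, -2]; return 4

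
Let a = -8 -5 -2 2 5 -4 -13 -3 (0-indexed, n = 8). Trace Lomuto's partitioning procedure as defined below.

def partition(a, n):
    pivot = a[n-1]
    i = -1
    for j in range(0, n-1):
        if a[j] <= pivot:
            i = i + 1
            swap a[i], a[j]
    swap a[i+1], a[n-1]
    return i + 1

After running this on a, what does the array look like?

-8 -5 -4 -13 -3 -2 2 5

pivot = a[7] = -3; i = -1
j=0: a[0]=-8 ≤ -3 → i=0, swap a[0],a[0] (no change) → -8 -5 -2 2 5 -4 -13 -3
j=1: a[1]=-5 ≤ -3 → i=1, swap a[1],a[1] (no change) → -8 -5 -2 2 5 -4 -13 -3
j=2: a[2]=-2 > -3 → no swap
j=3: a[3]=2 > -3 → no swap
j=4: a[4]=5 > -3 → no swap
j=5: a[5]=-4 ≤ -3 → i=2, swap a[2],a[5] → -8 -5 -4 2 5 -2 -13 -3
j=6: a[6]=-13 ≤ -3 → i=3, swap a[3],a[6] → -8 -5 -4 -13 5 -2 2 -3
final swap a[4],a[7] → -8 -5 -4 -13 -3 -2 2 5; return 4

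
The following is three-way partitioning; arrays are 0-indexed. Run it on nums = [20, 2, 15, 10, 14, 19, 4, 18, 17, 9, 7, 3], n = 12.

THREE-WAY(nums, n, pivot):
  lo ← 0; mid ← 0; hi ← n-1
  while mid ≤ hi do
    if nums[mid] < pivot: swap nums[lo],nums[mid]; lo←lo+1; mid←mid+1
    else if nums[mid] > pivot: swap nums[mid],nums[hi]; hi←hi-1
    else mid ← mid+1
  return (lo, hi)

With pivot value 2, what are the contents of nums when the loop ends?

[2, 15, 10, 14, 19, 4, 18, 17, 9, 7, 3, 20]

lo=0 mid=0 hi=11
20>2: swap(0,11), hi=10 ⇒ [3, 2, 15, 10, 14, 19, 4, 18, 17, 9, 7, 20]
3>2: swap(0,10), hi=9 ⇒ [7, 2, 15, 10, 14, 19, 4, 18, 17, 9, 3, 20]
7>2: swap(0,9), hi=8 ⇒ [9, 2, 15, 10, 14, 19, 4, 18, 17, 7, 3, 20]
9>2: swap(0,8), hi=7 ⇒ [17, 2, 15, 10, 14, 19, 4, 18, 9, 7, 3, 20]
17>2: swap(0,7), hi=6 ⇒ [18, 2, 15, 10, 14, 19, 4, 17, 9, 7, 3, 20]
18>2: swap(0,6), hi=5 ⇒ [4, 2, 15, 10, 14, 19, 18, 17, 9, 7, 3, 20]
4>2: swap(0,5), hi=4 ⇒ [19, 2, 15, 10, 14, 4, 18, 17, 9, 7, 3, 20]
19>2: swap(0,4), hi=3 ⇒ [14, 2, 15, 10, 19, 4, 18, 17, 9, 7, 3, 20]
14>2: swap(0,3), hi=2 ⇒ [10, 2, 15, 14, 19, 4, 18, 17, 9, 7, 3, 20]
10>2: swap(0,2), hi=1 ⇒ [15, 2, 10, 14, 19, 4, 18, 17, 9, 7, 3, 20]
15>2: swap(0,1), hi=0 ⇒ [2, 15, 10, 14, 19, 4, 18, 17, 9, 7, 3, 20]
2=2: mid=1
done. lo=0 hi=0; nums=[2, 15, 10, 14, 19, 4, 18, 17, 9, 7, 3, 20]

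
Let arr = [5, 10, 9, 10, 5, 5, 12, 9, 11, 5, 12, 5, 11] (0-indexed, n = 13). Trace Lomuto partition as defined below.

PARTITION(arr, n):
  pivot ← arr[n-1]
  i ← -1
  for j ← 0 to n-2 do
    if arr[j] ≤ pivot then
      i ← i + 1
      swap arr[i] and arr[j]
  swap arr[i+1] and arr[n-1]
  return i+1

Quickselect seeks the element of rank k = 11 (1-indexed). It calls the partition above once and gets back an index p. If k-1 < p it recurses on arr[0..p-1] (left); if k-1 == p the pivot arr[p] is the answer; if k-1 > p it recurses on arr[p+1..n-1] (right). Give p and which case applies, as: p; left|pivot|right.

10; pivot

pivot = arr[12] = 11; i = -1
j=0: arr[0]=5 ≤ 11 → i=0, swap arr[0],arr[0] (no change) → [5, 10, 9, 10, 5, 5, 12, 9, 11, 5, 12, 5, 11]
j=1: arr[1]=10 ≤ 11 → i=1, swap arr[1],arr[1] (no change) → [5, 10, 9, 10, 5, 5, 12, 9, 11, 5, 12, 5, 11]
j=2: arr[2]=9 ≤ 11 → i=2, swap arr[2],arr[2] (no change) → [5, 10, 9, 10, 5, 5, 12, 9, 11, 5, 12, 5, 11]
j=3: arr[3]=10 ≤ 11 → i=3, swap arr[3],arr[3] (no change) → [5, 10, 9, 10, 5, 5, 12, 9, 11, 5, 12, 5, 11]
j=4: arr[4]=5 ≤ 11 → i=4, swap arr[4],arr[4] (no change) → [5, 10, 9, 10, 5, 5, 12, 9, 11, 5, 12, 5, 11]
j=5: arr[5]=5 ≤ 11 → i=5, swap arr[5],arr[5] (no change) → [5, 10, 9, 10, 5, 5, 12, 9, 11, 5, 12, 5, 11]
j=6: arr[6]=12 > 11 → no swap
j=7: arr[7]=9 ≤ 11 → i=6, swap arr[6],arr[7] → [5, 10, 9, 10, 5, 5, 9, 12, 11, 5, 12, 5, 11]
j=8: arr[8]=11 ≤ 11 → i=7, swap arr[7],arr[8] → [5, 10, 9, 10, 5, 5, 9, 11, 12, 5, 12, 5, 11]
j=9: arr[9]=5 ≤ 11 → i=8, swap arr[8],arr[9] → [5, 10, 9, 10, 5, 5, 9, 11, 5, 12, 12, 5, 11]
j=10: arr[10]=12 > 11 → no swap
j=11: arr[11]=5 ≤ 11 → i=9, swap arr[9],arr[11] → [5, 10, 9, 10, 5, 5, 9, 11, 5, 5, 12, 12, 11]
final swap arr[10],arr[12] → [5, 10, 9, 10, 5, 5, 9, 11, 5, 5, 11, 12, 12]; return 10
p = 10; k-1 = 10 == 10 ⇒ pivot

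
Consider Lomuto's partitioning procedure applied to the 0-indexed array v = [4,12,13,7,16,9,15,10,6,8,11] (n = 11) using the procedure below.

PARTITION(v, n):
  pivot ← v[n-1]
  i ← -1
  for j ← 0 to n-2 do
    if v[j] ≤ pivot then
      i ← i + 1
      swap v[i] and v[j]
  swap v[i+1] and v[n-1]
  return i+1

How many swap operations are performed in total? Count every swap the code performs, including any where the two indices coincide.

pivot=11, i=-1
j=0: 4≤11, i=0, swap(0,0) ⇒ [4,12,13,7,16,9,15,10,6,8,11]
j=1: 12>11, skip
j=2: 13>11, skip
j=3: 7≤11, i=1, swap(1,3) ⇒ [4,7,13,12,16,9,15,10,6,8,11]
j=4: 16>11, skip
j=5: 9≤11, i=2, swap(2,5) ⇒ [4,7,9,12,16,13,15,10,6,8,11]
j=6: 15>11, skip
j=7: 10≤11, i=3, swap(3,7) ⇒ [4,7,9,10,16,13,15,12,6,8,11]
j=8: 6≤11, i=4, swap(4,8) ⇒ [4,7,9,10,6,13,15,12,16,8,11]
j=9: 8≤11, i=5, swap(5,9) ⇒ [4,7,9,10,6,8,15,12,16,13,11]
swap(6,10) ⇒ [4,7,9,10,6,8,11,12,16,13,15]; return 6

7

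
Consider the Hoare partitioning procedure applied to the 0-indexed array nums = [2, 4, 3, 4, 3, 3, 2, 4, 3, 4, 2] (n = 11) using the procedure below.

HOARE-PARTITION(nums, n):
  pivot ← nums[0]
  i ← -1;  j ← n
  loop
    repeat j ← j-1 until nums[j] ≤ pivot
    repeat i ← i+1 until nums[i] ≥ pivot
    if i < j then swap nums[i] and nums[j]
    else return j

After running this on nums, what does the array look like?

[2, 2, 3, 4, 3, 3, 4, 4, 3, 4, 2]

pivot = nums[0] = 2; i = -1, j = 11
j→10 (nums[10]=2≤2), i→0 (nums[0]=2≥2); i<j, swap → [2, 4, 3, 4, 3, 3, 2, 4, 3, 4, 2]
j→6 (nums[6]=2≤2), i→1 (nums[1]=4≥2); i<j, swap → [2, 2, 3, 4, 3, 3, 4, 4, 3, 4, 2]
j→1, i→2; i≥j, return j=1. nums = [2, 2, 3, 4, 3, 3, 4, 4, 3, 4, 2]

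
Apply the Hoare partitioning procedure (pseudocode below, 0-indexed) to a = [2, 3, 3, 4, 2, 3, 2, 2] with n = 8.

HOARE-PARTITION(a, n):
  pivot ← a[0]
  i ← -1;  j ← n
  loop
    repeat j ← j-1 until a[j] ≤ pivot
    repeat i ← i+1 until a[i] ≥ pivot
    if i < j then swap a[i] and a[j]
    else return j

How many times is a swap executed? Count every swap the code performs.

3

pivot=2
j stops at 7 (2), i stops at 0 (2); swap ⇒ [2, 3, 3, 4, 2, 3, 2, 2]
j stops at 6 (2), i stops at 1 (3); swap ⇒ [2, 2, 3, 4, 2, 3, 3, 2]
j stops at 4 (2), i stops at 2 (3); swap ⇒ [2, 2, 2, 4, 3, 3, 3, 2]
j stops at 2, i stops at 3; i≥j ⇒ return 2. a=[2, 2, 2, 4, 3, 3, 3, 2]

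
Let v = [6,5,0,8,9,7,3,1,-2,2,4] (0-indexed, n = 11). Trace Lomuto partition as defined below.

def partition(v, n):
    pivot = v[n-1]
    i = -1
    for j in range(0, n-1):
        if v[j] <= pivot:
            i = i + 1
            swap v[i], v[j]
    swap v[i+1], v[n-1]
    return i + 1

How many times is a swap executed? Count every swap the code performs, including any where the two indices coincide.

6

pivot = v[10] = 4; i = -1
j=0: v[0]=6 > 4 → no swap
j=1: v[1]=5 > 4 → no swap
j=2: v[2]=0 ≤ 4 → i=0, swap v[0],v[2] → [0,5,6,8,9,7,3,1,-2,2,4]
j=3: v[3]=8 > 4 → no swap
j=4: v[4]=9 > 4 → no swap
j=5: v[5]=7 > 4 → no swap
j=6: v[6]=3 ≤ 4 → i=1, swap v[1],v[6] → [0,3,6,8,9,7,5,1,-2,2,4]
j=7: v[7]=1 ≤ 4 → i=2, swap v[2],v[7] → [0,3,1,8,9,7,5,6,-2,2,4]
j=8: v[8]=-2 ≤ 4 → i=3, swap v[3],v[8] → [0,3,1,-2,9,7,5,6,8,2,4]
j=9: v[9]=2 ≤ 4 → i=4, swap v[4],v[9] → [0,3,1,-2,2,7,5,6,8,9,4]
final swap v[5],v[10] → [0,3,1,-2,2,4,5,6,8,9,7]; return 5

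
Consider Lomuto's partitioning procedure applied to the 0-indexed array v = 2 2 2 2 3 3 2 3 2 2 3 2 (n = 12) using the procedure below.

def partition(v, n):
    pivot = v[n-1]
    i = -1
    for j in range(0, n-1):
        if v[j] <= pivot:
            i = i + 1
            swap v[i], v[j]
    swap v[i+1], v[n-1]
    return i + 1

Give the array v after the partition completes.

pivot = v[11] = 2; i = -1
j=0: v[0]=2 ≤ 2 → i=0, swap v[0],v[0] (no change) → 2 2 2 2 3 3 2 3 2 2 3 2
j=1: v[1]=2 ≤ 2 → i=1, swap v[1],v[1] (no change) → 2 2 2 2 3 3 2 3 2 2 3 2
j=2: v[2]=2 ≤ 2 → i=2, swap v[2],v[2] (no change) → 2 2 2 2 3 3 2 3 2 2 3 2
j=3: v[3]=2 ≤ 2 → i=3, swap v[3],v[3] (no change) → 2 2 2 2 3 3 2 3 2 2 3 2
j=4: v[4]=3 > 2 → no swap
j=5: v[5]=3 > 2 → no swap
j=6: v[6]=2 ≤ 2 → i=4, swap v[4],v[6] → 2 2 2 2 2 3 3 3 2 2 3 2
j=7: v[7]=3 > 2 → no swap
j=8: v[8]=2 ≤ 2 → i=5, swap v[5],v[8] → 2 2 2 2 2 2 3 3 3 2 3 2
j=9: v[9]=2 ≤ 2 → i=6, swap v[6],v[9] → 2 2 2 2 2 2 2 3 3 3 3 2
j=10: v[10]=3 > 2 → no swap
final swap v[7],v[11] → 2 2 2 2 2 2 2 2 3 3 3 3; return 7

2 2 2 2 2 2 2 2 3 3 3 3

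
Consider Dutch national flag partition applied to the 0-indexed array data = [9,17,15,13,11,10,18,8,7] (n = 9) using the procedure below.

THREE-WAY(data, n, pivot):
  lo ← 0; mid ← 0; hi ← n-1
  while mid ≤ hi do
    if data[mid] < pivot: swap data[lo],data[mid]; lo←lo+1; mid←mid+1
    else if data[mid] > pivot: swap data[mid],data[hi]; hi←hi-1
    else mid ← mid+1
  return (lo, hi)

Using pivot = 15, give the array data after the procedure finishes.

[9,7,13,11,10,8,15,18,17]

lo=0 mid=0 hi=8
9<15: swap(0,0), lo=1 mid=1 ⇒ [9,17,15,13,11,10,18,8,7]
17>15: swap(1,8), hi=7 ⇒ [9,7,15,13,11,10,18,8,17]
7<15: swap(1,1), lo=2 mid=2 ⇒ [9,7,15,13,11,10,18,8,17]
15=15: mid=3
13<15: swap(2,3), lo=3 mid=4 ⇒ [9,7,13,15,11,10,18,8,17]
11<15: swap(3,4), lo=4 mid=5 ⇒ [9,7,13,11,15,10,18,8,17]
10<15: swap(4,5), lo=5 mid=6 ⇒ [9,7,13,11,10,15,18,8,17]
18>15: swap(6,7), hi=6 ⇒ [9,7,13,11,10,15,8,18,17]
8<15: swap(5,6), lo=6 mid=7 ⇒ [9,7,13,11,10,8,15,18,17]
done. lo=6 hi=6; data=[9,7,13,11,10,8,15,18,17]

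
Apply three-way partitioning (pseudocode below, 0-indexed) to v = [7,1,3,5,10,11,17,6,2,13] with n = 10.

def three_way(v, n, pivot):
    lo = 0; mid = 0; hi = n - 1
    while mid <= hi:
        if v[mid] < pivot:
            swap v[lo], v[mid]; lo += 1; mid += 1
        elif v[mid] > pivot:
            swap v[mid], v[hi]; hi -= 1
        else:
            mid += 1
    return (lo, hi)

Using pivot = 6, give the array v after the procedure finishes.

[2,1,3,5,6,17,11,10,13,7]

lo=0 mid=0 hi=9
7>6: swap(0,9), hi=8 ⇒ [13,1,3,5,10,11,17,6,2,7]
13>6: swap(0,8), hi=7 ⇒ [2,1,3,5,10,11,17,6,13,7]
2<6: swap(0,0), lo=1 mid=1 ⇒ [2,1,3,5,10,11,17,6,13,7]
1<6: swap(1,1), lo=2 mid=2 ⇒ [2,1,3,5,10,11,17,6,13,7]
3<6: swap(2,2), lo=3 mid=3 ⇒ [2,1,3,5,10,11,17,6,13,7]
5<6: swap(3,3), lo=4 mid=4 ⇒ [2,1,3,5,10,11,17,6,13,7]
10>6: swap(4,7), hi=6 ⇒ [2,1,3,5,6,11,17,10,13,7]
6=6: mid=5
11>6: swap(5,6), hi=5 ⇒ [2,1,3,5,6,17,11,10,13,7]
17>6: swap(5,5), hi=4 ⇒ [2,1,3,5,6,17,11,10,13,7]
done. lo=4 hi=4; v=[2,1,3,5,6,17,11,10,13,7]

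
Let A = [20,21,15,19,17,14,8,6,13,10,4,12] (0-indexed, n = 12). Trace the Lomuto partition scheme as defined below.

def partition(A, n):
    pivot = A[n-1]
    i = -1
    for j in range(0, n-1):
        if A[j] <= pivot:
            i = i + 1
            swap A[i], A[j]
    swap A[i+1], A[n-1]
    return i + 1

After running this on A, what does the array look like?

[8,6,10,4,12,14,20,21,13,15,19,17]

pivot=12, i=-1
j=0: 20>12, skip
j=1: 21>12, skip
j=2: 15>12, skip
j=3: 19>12, skip
j=4: 17>12, skip
j=5: 14>12, skip
j=6: 8≤12, i=0, swap(0,6) ⇒ [8,21,15,19,17,14,20,6,13,10,4,12]
j=7: 6≤12, i=1, swap(1,7) ⇒ [8,6,15,19,17,14,20,21,13,10,4,12]
j=8: 13>12, skip
j=9: 10≤12, i=2, swap(2,9) ⇒ [8,6,10,19,17,14,20,21,13,15,4,12]
j=10: 4≤12, i=3, swap(3,10) ⇒ [8,6,10,4,17,14,20,21,13,15,19,12]
swap(4,11) ⇒ [8,6,10,4,12,14,20,21,13,15,19,17]; return 4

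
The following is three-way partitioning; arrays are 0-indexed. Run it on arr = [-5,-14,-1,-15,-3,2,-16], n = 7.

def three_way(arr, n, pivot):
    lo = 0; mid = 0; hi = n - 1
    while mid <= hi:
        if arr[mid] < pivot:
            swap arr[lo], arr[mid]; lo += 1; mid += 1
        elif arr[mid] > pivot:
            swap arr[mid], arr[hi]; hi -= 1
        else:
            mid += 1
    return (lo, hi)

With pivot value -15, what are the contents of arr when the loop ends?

[-16,-15,-1,-3,2,-14,-5]

lo=0 mid=0 hi=6
-5>-15: swap(0,6), hi=5 ⇒ [-16,-14,-1,-15,-3,2,-5]
-16<-15: swap(0,0), lo=1 mid=1 ⇒ [-16,-14,-1,-15,-3,2,-5]
-14>-15: swap(1,5), hi=4 ⇒ [-16,2,-1,-15,-3,-14,-5]
2>-15: swap(1,4), hi=3 ⇒ [-16,-3,-1,-15,2,-14,-5]
-3>-15: swap(1,3), hi=2 ⇒ [-16,-15,-1,-3,2,-14,-5]
-15=-15: mid=2
-1>-15: swap(2,2), hi=1 ⇒ [-16,-15,-1,-3,2,-14,-5]
done. lo=1 hi=1; arr=[-16,-15,-1,-3,2,-14,-5]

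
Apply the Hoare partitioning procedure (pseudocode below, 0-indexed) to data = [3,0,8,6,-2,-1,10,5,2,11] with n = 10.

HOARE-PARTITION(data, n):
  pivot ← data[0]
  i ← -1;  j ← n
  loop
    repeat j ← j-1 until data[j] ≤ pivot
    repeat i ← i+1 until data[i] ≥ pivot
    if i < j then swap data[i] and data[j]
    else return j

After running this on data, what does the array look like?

pivot = data[0] = 3; i = -1, j = 10
j→8 (data[8]=2≤3), i→0 (data[0]=3≥3); i<j, swap → [2,0,8,6,-2,-1,10,5,3,11]
j→5 (data[5]=-1≤3), i→2 (data[2]=8≥3); i<j, swap → [2,0,-1,6,-2,8,10,5,3,11]
j→4 (data[4]=-2≤3), i→3 (data[3]=6≥3); i<j, swap → [2,0,-1,-2,6,8,10,5,3,11]
j→3, i→4; i≥j, return j=3. data = [2,0,-1,-2,6,8,10,5,3,11]

[2,0,-1,-2,6,8,10,5,3,11]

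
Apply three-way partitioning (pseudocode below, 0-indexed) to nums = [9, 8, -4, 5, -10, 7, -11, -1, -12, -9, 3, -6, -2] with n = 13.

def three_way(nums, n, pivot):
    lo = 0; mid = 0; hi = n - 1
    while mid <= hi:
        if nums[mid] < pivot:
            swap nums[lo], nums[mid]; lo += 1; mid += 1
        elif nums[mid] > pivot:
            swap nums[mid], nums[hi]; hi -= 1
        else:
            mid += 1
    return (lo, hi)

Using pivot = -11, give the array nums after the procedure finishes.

pivot = -11; lo=0, mid=0, hi=12
nums[mid]=9>-11: swap nums[0],nums[12]; hi=11 → [-2, 8, -4, 5, -10, 7, -11, -1, -12, -9, 3, -6, 9]
nums[mid]=-2>-11: swap nums[0],nums[11]; hi=10 → [-6, 8, -4, 5, -10, 7, -11, -1, -12, -9, 3, -2, 9]
nums[mid]=-6>-11: swap nums[0],nums[10]; hi=9 → [3, 8, -4, 5, -10, 7, -11, -1, -12, -9, -6, -2, 9]
nums[mid]=3>-11: swap nums[0],nums[9]; hi=8 → [-9, 8, -4, 5, -10, 7, -11, -1, -12, 3, -6, -2, 9]
nums[mid]=-9>-11: swap nums[0],nums[8]; hi=7 → [-12, 8, -4, 5, -10, 7, -11, -1, -9, 3, -6, -2, 9]
nums[mid]=-12<-11: swap nums[0],nums[0]; lo=1,mid=1 → [-12, 8, -4, 5, -10, 7, -11, -1, -9, 3, -6, -2, 9]
nums[mid]=8>-11: swap nums[1],nums[7]; hi=6 → [-12, -1, -4, 5, -10, 7, -11, 8, -9, 3, -6, -2, 9]
nums[mid]=-1>-11: swap nums[1],nums[6]; hi=5 → [-12, -11, -4, 5, -10, 7, -1, 8, -9, 3, -6, -2, 9]
nums[mid]=-11=-11: mid=2
nums[mid]=-4>-11: swap nums[2],nums[5]; hi=4 → [-12, -11, 7, 5, -10, -4, -1, 8, -9, 3, -6, -2, 9]
nums[mid]=7>-11: swap nums[2],nums[4]; hi=3 → [-12, -11, -10, 5, 7, -4, -1, 8, -9, 3, -6, -2, 9]
nums[mid]=-10>-11: swap nums[2],nums[3]; hi=2 → [-12, -11, 5, -10, 7, -4, -1, 8, -9, 3, -6, -2, 9]
nums[mid]=5>-11: swap nums[2],nums[2]; hi=1 → [-12, -11, 5, -10, 7, -4, -1, 8, -9, 3, -6, -2, 9]
end: lo=1, hi=1; nums = [-12, -11, 5, -10, 7, -4, -1, 8, -9, 3, -6, -2, 9]

[-12, -11, 5, -10, 7, -4, -1, 8, -9, 3, -6, -2, 9]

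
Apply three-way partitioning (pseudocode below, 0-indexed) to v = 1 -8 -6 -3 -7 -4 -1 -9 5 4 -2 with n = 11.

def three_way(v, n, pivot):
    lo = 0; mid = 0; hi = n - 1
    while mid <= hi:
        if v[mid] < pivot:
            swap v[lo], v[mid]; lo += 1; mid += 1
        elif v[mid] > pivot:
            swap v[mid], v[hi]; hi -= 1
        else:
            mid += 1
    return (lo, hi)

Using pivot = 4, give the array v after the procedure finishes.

lo=0 mid=0 hi=10
1<4: swap(0,0), lo=1 mid=1 ⇒ 1 -8 -6 -3 -7 -4 -1 -9 5 4 -2
-8<4: swap(1,1), lo=2 mid=2 ⇒ 1 -8 -6 -3 -7 -4 -1 -9 5 4 -2
-6<4: swap(2,2), lo=3 mid=3 ⇒ 1 -8 -6 -3 -7 -4 -1 -9 5 4 -2
-3<4: swap(3,3), lo=4 mid=4 ⇒ 1 -8 -6 -3 -7 -4 -1 -9 5 4 -2
-7<4: swap(4,4), lo=5 mid=5 ⇒ 1 -8 -6 -3 -7 -4 -1 -9 5 4 -2
-4<4: swap(5,5), lo=6 mid=6 ⇒ 1 -8 -6 -3 -7 -4 -1 -9 5 4 -2
-1<4: swap(6,6), lo=7 mid=7 ⇒ 1 -8 -6 -3 -7 -4 -1 -9 5 4 -2
-9<4: swap(7,7), lo=8 mid=8 ⇒ 1 -8 -6 -3 -7 -4 -1 -9 5 4 -2
5>4: swap(8,10), hi=9 ⇒ 1 -8 -6 -3 -7 -4 -1 -9 -2 4 5
-2<4: swap(8,8), lo=9 mid=9 ⇒ 1 -8 -6 -3 -7 -4 -1 -9 -2 4 5
4=4: mid=10
done. lo=9 hi=9; v=1 -8 -6 -3 -7 -4 -1 -9 -2 4 5

1 -8 -6 -3 -7 -4 -1 -9 -2 4 5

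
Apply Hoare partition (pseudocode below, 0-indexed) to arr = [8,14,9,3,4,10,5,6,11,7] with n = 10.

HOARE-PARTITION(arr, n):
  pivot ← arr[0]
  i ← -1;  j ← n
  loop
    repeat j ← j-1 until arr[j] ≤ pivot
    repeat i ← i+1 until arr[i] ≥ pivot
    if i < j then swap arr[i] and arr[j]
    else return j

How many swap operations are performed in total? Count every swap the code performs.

3

pivot=8
j stops at 9 (7), i stops at 0 (8); swap ⇒ [7,14,9,3,4,10,5,6,11,8]
j stops at 7 (6), i stops at 1 (14); swap ⇒ [7,6,9,3,4,10,5,14,11,8]
j stops at 6 (5), i stops at 2 (9); swap ⇒ [7,6,5,3,4,10,9,14,11,8]
j stops at 4, i stops at 5; i≥j ⇒ return 4. arr=[7,6,5,3,4,10,9,14,11,8]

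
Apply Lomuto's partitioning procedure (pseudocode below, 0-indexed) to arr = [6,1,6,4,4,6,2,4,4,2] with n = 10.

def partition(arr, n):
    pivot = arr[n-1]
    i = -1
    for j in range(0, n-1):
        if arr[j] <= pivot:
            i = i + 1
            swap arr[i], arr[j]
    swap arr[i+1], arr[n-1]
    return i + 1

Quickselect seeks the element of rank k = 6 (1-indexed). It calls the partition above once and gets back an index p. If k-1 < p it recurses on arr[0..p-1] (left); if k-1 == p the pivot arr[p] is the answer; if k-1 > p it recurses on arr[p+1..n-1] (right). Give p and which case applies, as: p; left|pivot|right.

2; right

pivot = arr[9] = 2; i = -1
j=0: arr[0]=6 > 2 → no swap
j=1: arr[1]=1 ≤ 2 → i=0, swap arr[0],arr[1] → [1,6,6,4,4,6,2,4,4,2]
j=2: arr[2]=6 > 2 → no swap
j=3: arr[3]=4 > 2 → no swap
j=4: arr[4]=4 > 2 → no swap
j=5: arr[5]=6 > 2 → no swap
j=6: arr[6]=2 ≤ 2 → i=1, swap arr[1],arr[6] → [1,2,6,4,4,6,6,4,4,2]
j=7: arr[7]=4 > 2 → no swap
j=8: arr[8]=4 > 2 → no swap
final swap arr[2],arr[9] → [1,2,2,4,4,6,6,4,4,6]; return 2
p = 2; k-1 = 5 > 2 ⇒ right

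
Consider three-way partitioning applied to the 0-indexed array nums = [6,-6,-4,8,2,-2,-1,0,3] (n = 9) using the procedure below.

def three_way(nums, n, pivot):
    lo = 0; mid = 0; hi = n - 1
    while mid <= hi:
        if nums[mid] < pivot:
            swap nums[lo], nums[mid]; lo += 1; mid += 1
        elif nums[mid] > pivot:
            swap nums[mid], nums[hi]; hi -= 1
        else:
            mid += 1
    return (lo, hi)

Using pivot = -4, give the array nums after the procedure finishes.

[-6,-4,8,2,-2,-1,0,3,6]

lo=0 mid=0 hi=8
6>-4: swap(0,8), hi=7 ⇒ [3,-6,-4,8,2,-2,-1,0,6]
3>-4: swap(0,7), hi=6 ⇒ [0,-6,-4,8,2,-2,-1,3,6]
0>-4: swap(0,6), hi=5 ⇒ [-1,-6,-4,8,2,-2,0,3,6]
-1>-4: swap(0,5), hi=4 ⇒ [-2,-6,-4,8,2,-1,0,3,6]
-2>-4: swap(0,4), hi=3 ⇒ [2,-6,-4,8,-2,-1,0,3,6]
2>-4: swap(0,3), hi=2 ⇒ [8,-6,-4,2,-2,-1,0,3,6]
8>-4: swap(0,2), hi=1 ⇒ [-4,-6,8,2,-2,-1,0,3,6]
-4=-4: mid=1
-6<-4: swap(0,1), lo=1 mid=2 ⇒ [-6,-4,8,2,-2,-1,0,3,6]
done. lo=1 hi=1; nums=[-6,-4,8,2,-2,-1,0,3,6]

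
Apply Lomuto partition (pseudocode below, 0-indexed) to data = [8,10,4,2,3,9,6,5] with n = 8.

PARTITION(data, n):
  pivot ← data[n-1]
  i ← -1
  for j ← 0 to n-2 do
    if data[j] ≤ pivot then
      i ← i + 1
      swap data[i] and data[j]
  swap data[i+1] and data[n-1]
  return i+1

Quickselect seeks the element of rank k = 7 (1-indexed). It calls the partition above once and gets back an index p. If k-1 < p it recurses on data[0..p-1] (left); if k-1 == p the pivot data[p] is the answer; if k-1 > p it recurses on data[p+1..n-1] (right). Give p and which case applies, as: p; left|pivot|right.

3; right

pivot = data[7] = 5; i = -1
j=0: data[0]=8 > 5 → no swap
j=1: data[1]=10 > 5 → no swap
j=2: data[2]=4 ≤ 5 → i=0, swap data[0],data[2] → [4,10,8,2,3,9,6,5]
j=3: data[3]=2 ≤ 5 → i=1, swap data[1],data[3] → [4,2,8,10,3,9,6,5]
j=4: data[4]=3 ≤ 5 → i=2, swap data[2],data[4] → [4,2,3,10,8,9,6,5]
j=5: data[5]=9 > 5 → no swap
j=6: data[6]=6 > 5 → no swap
final swap data[3],data[7] → [4,2,3,5,8,9,6,10]; return 3
p = 3; k-1 = 6 > 3 ⇒ right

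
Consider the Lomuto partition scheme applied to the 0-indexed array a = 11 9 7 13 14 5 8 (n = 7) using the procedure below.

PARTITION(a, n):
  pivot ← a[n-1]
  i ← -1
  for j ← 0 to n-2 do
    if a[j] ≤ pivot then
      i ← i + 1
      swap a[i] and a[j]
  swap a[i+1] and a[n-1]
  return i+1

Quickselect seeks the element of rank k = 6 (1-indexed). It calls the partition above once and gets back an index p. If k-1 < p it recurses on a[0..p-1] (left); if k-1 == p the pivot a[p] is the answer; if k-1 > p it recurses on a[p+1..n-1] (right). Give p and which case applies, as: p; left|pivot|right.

2; right

pivot = a[6] = 8; i = -1
j=0: a[0]=11 > 8 → no swap
j=1: a[1]=9 > 8 → no swap
j=2: a[2]=7 ≤ 8 → i=0, swap a[0],a[2] → 7 9 11 13 14 5 8
j=3: a[3]=13 > 8 → no swap
j=4: a[4]=14 > 8 → no swap
j=5: a[5]=5 ≤ 8 → i=1, swap a[1],a[5] → 7 5 11 13 14 9 8
final swap a[2],a[6] → 7 5 8 13 14 9 11; return 2
p = 2; k-1 = 5 > 2 ⇒ right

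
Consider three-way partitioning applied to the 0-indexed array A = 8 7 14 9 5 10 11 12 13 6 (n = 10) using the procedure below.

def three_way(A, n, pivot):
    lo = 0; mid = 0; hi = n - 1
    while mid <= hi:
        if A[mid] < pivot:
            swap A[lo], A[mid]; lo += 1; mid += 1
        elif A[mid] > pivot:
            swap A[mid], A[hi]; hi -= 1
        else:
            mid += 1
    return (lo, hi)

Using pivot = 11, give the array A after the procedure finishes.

lo=0 mid=0 hi=9
8<11: swap(0,0), lo=1 mid=1 ⇒ 8 7 14 9 5 10 11 12 13 6
7<11: swap(1,1), lo=2 mid=2 ⇒ 8 7 14 9 5 10 11 12 13 6
14>11: swap(2,9), hi=8 ⇒ 8 7 6 9 5 10 11 12 13 14
6<11: swap(2,2), lo=3 mid=3 ⇒ 8 7 6 9 5 10 11 12 13 14
9<11: swap(3,3), lo=4 mid=4 ⇒ 8 7 6 9 5 10 11 12 13 14
5<11: swap(4,4), lo=5 mid=5 ⇒ 8 7 6 9 5 10 11 12 13 14
10<11: swap(5,5), lo=6 mid=6 ⇒ 8 7 6 9 5 10 11 12 13 14
11=11: mid=7
12>11: swap(7,8), hi=7 ⇒ 8 7 6 9 5 10 11 13 12 14
13>11: swap(7,7), hi=6 ⇒ 8 7 6 9 5 10 11 13 12 14
done. lo=6 hi=6; A=8 7 6 9 5 10 11 13 12 14

8 7 6 9 5 10 11 13 12 14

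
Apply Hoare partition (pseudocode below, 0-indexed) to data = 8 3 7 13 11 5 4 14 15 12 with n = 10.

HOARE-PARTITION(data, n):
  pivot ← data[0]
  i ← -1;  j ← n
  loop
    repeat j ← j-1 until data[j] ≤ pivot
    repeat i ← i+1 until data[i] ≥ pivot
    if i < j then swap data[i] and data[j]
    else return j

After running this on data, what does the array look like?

4 3 7 5 11 13 8 14 15 12

pivot = data[0] = 8; i = -1, j = 10
j→6 (data[6]=4≤8), i→0 (data[0]=8≥8); i<j, swap → 4 3 7 13 11 5 8 14 15 12
j→5 (data[5]=5≤8), i→3 (data[3]=13≥8); i<j, swap → 4 3 7 5 11 13 8 14 15 12
j→3, i→4; i≥j, return j=3. data = 4 3 7 5 11 13 8 14 15 12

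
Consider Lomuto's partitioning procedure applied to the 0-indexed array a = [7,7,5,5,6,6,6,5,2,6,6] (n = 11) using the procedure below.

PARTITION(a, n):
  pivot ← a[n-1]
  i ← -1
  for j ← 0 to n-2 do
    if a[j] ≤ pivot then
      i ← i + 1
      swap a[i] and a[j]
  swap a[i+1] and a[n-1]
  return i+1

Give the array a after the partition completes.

pivot = a[10] = 6; i = -1
j=0: a[0]=7 > 6 → no swap
j=1: a[1]=7 > 6 → no swap
j=2: a[2]=5 ≤ 6 → i=0, swap a[0],a[2] → [5,7,7,5,6,6,6,5,2,6,6]
j=3: a[3]=5 ≤ 6 → i=1, swap a[1],a[3] → [5,5,7,7,6,6,6,5,2,6,6]
j=4: a[4]=6 ≤ 6 → i=2, swap a[2],a[4] → [5,5,6,7,7,6,6,5,2,6,6]
j=5: a[5]=6 ≤ 6 → i=3, swap a[3],a[5] → [5,5,6,6,7,7,6,5,2,6,6]
j=6: a[6]=6 ≤ 6 → i=4, swap a[4],a[6] → [5,5,6,6,6,7,7,5,2,6,6]
j=7: a[7]=5 ≤ 6 → i=5, swap a[5],a[7] → [5,5,6,6,6,5,7,7,2,6,6]
j=8: a[8]=2 ≤ 6 → i=6, swap a[6],a[8] → [5,5,6,6,6,5,2,7,7,6,6]
j=9: a[9]=6 ≤ 6 → i=7, swap a[7],a[9] → [5,5,6,6,6,5,2,6,7,7,6]
final swap a[8],a[10] → [5,5,6,6,6,5,2,6,6,7,7]; return 8

[5,5,6,6,6,5,2,6,6,7,7]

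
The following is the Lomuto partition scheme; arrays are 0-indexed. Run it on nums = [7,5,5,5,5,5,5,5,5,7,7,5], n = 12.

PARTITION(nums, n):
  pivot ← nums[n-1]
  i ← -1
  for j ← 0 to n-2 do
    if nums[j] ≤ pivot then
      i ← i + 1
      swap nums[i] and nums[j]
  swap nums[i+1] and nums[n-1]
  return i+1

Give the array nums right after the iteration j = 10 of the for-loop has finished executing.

pivot = nums[11] = 5; i = -1
j=0: nums[0]=7 > 5 → no swap
j=1: nums[1]=5 ≤ 5 → i=0, swap nums[0],nums[1] → [5,7,5,5,5,5,5,5,5,7,7,5]
j=2: nums[2]=5 ≤ 5 → i=1, swap nums[1],nums[2] → [5,5,7,5,5,5,5,5,5,7,7,5]
j=3: nums[3]=5 ≤ 5 → i=2, swap nums[2],nums[3] → [5,5,5,7,5,5,5,5,5,7,7,5]
j=4: nums[4]=5 ≤ 5 → i=3, swap nums[3],nums[4] → [5,5,5,5,7,5,5,5,5,7,7,5]
j=5: nums[5]=5 ≤ 5 → i=4, swap nums[4],nums[5] → [5,5,5,5,5,7,5,5,5,7,7,5]
j=6: nums[6]=5 ≤ 5 → i=5, swap nums[5],nums[6] → [5,5,5,5,5,5,7,5,5,7,7,5]
j=7: nums[7]=5 ≤ 5 → i=6, swap nums[6],nums[7] → [5,5,5,5,5,5,5,7,5,7,7,5]
j=8: nums[8]=5 ≤ 5 → i=7, swap nums[7],nums[8] → [5,5,5,5,5,5,5,5,7,7,7,5]
j=9: nums[9]=7 > 5 → no swap
j=10: nums[10]=7 > 5 → no swap
(after j=10) nums = [5,5,5,5,5,5,5,5,7,7,7,5]

[5,5,5,5,5,5,5,5,7,7,7,5]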